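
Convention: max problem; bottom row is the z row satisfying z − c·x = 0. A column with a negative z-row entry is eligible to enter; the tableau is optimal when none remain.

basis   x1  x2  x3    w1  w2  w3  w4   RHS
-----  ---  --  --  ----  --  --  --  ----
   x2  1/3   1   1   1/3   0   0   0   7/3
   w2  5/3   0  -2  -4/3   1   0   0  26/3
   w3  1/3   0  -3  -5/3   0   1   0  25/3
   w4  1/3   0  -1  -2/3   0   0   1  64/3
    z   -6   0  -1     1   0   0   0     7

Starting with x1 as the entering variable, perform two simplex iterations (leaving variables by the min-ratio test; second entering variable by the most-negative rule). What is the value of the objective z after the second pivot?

Ratio test on column x1 — row 1: (7/3)/(1/3) = 7; row 2: (26/3)/(5/3) = 26/5; row 3: (25/3)/(1/3) = 25; row 4: (64/3)/(1/3) = 64. Minimum is 26/5 at row 2 (w2 leaves); pivot element 5/3.
Pivot on row 2; the z-row RHS becomes 7 − (-6)·(26/5) = 191/5.
Next entering variable (most negative z-row entry -41/5): x3.
Ratio test on column x3 — row 1: (3/5)/(7/5) = 3/7; row 2: entry -6/5 ≤ 0; row 3: entry -13/5 ≤ 0; row 4: entry -3/5 ≤ 0. Minimum is 3/7 at row 1 (x2 leaves); pivot element 7/5.
After the second pivot the z-row RHS is 191/5 − (-41/5)·(3/7) = 292/7.

292/7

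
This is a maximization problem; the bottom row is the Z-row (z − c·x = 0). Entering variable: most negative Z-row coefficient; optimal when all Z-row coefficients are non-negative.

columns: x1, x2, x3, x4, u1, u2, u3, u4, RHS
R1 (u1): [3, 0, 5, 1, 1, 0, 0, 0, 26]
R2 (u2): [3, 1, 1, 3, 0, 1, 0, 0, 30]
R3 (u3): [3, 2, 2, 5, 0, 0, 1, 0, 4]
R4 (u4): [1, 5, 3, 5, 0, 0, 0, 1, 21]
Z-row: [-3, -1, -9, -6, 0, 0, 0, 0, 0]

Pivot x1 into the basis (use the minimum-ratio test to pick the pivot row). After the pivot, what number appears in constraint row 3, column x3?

Ratio test on column x1 — row 1: 26/3 = 26/3; row 2: 30/3 = 10; row 3: 4/3 = 4/3; row 4: 21/1 = 21. Minimum is 4/3 at row 3 (u3 leaves); pivot element 3.
Divide row 3 by 3; eliminate column x1 from the other rows.
In the new row 3, the x3 entry is the old entry divided by the pivot: 2/3 = 2/3.

2/3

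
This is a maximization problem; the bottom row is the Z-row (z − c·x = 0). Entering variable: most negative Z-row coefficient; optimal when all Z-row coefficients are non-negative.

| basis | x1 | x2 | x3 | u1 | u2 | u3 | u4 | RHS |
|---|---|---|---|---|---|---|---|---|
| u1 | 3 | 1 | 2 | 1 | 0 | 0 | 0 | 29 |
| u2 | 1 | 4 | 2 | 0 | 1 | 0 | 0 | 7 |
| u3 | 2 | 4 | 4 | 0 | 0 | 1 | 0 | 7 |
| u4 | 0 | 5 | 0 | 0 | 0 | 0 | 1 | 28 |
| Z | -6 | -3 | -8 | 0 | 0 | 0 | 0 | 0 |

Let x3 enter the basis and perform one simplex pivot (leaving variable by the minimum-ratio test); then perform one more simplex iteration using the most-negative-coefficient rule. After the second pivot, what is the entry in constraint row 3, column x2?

2

Ratio test on column x3 — row 1: 29/2 = 29/2; row 2: 7/2 = 7/2; row 3: 7/4 = 7/4; row 4: entry 0 ≤ 0. Minimum is 7/4 at row 3 (u3 leaves); pivot element 4.
Divide row 3 by 4; eliminate column x3 from the other rows.
Second iteration: most negative Z-row entry is -2 in column x1, so x1 enters.
Ratio test on column x1 — row 1: (51/2)/2 = 51/4; row 2: entry 0 ≤ 0; row 3: (7/4)/(1/2) = 7/2; row 4: entry 0 ≤ 0. Minimum is 7/2 at row 3 (x3 leaves); pivot element 1/2.
Divide row 3 by 1/2; eliminate column x1 from the other rows.
After both pivots, the entry at constraint row 3, column x2 is 2.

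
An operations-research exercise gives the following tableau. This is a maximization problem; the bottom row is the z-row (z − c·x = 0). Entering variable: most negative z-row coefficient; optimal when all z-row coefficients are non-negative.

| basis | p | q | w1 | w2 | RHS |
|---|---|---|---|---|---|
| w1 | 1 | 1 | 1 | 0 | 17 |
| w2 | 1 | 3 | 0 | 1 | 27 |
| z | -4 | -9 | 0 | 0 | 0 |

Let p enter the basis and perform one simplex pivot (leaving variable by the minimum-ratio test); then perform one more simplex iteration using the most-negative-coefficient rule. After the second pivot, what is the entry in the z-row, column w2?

5/2

Ratio test on column p — row 1: 17/1 = 17; row 2: 27/1 = 27. Minimum is 17 at row 1 (w1 leaves); pivot element 1.
Divide row 1 by 1; eliminate column p from the other rows.
Second iteration: most negative z-row entry is -5 in column q, so q enters.
Ratio test on column q — row 1: 17/1 = 17; row 2: 10/2 = 5. Minimum is 5 at row 2 (w2 leaves); pivot element 2.
Divide row 2 by 2; eliminate column q from the other rows.
After both pivots, the entry at the z-row, column w2 is 5/2.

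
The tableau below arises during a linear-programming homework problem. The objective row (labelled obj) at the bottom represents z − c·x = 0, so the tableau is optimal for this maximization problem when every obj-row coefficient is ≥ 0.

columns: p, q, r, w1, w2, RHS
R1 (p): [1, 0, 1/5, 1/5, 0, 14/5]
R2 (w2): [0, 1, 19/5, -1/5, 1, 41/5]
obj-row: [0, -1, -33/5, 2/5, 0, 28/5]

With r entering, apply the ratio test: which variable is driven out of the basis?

Column r entries and ratios — p: (14/5)/(1/5) = 14; w2: (41/5)/(19/5) = 41/19.
Smallest ratio is 41/19 in the row of w2, so w2 leaves.

w2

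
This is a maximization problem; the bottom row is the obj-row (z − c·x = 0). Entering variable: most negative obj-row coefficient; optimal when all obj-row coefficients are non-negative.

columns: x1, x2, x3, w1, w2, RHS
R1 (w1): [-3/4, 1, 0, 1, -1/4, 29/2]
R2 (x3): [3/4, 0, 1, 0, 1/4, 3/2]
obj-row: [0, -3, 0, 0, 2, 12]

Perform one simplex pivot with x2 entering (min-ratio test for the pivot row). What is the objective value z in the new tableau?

111/2

Ratio test on column x2 — row 1: (29/2)/1 = 29/2; row 2: entry 0 ≤ 0. Minimum is 29/2 at row 1 (w1 leaves); pivot element 1.
Pivot on row 1; the obj-row RHS becomes 12 − (-3)·(29/2) = 111/2.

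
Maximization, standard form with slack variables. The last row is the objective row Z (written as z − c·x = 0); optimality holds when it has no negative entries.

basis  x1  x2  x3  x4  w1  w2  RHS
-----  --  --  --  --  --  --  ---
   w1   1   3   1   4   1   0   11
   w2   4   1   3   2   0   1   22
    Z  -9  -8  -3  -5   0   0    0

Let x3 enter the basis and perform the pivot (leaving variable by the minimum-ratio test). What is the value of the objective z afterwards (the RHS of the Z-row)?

Ratio test on column x3 — row 1: 11/1 = 11; row 2: 22/3 = 22/3. Minimum is 22/3 at row 2 (w2 leaves); pivot element 3.
Pivot on row 2; the Z-row RHS becomes 0 − (-3)·(22/3) = 22.

22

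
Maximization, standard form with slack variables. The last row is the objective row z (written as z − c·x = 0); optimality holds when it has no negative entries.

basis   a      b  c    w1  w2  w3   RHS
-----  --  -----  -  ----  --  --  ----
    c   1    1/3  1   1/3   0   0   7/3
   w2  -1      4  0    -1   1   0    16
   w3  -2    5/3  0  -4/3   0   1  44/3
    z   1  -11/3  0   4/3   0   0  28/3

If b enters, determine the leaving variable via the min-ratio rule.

w2

Column b entries and ratios — c: (7/3)/(1/3) = 7; w2: 16/4 = 4; w3: (44/3)/(5/3) = 44/5.
Smallest ratio is 4 in the row of w2, so w2 leaves.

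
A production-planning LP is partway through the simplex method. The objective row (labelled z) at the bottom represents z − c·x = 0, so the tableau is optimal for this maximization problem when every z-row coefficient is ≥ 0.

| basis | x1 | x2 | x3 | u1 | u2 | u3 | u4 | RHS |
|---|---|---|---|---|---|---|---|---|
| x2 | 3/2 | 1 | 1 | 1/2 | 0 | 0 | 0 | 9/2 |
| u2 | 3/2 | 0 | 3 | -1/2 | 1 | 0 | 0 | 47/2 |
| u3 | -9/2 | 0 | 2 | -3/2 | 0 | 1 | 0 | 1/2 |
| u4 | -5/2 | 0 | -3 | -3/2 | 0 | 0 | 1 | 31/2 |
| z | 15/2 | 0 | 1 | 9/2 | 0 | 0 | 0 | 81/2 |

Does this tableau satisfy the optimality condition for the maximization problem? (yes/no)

yes

Every z-row coefficient is ≥ 0, so the tableau is optimal.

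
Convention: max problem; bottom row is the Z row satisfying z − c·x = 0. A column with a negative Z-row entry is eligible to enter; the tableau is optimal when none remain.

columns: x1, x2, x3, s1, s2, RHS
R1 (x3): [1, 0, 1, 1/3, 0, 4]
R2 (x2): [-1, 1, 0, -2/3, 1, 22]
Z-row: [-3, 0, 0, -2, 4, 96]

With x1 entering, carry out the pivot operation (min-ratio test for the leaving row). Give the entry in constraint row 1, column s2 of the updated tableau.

0

Ratio test on column x1 — row 1: 4/1 = 4; row 2: entry -1 ≤ 0. Minimum is 4 at row 1 (x3 leaves); pivot element 1.
Divide row 1 by 1; eliminate column x1 from the other rows.
In the new row 1, the s2 entry is the old entry divided by the pivot: 0/1 = 0.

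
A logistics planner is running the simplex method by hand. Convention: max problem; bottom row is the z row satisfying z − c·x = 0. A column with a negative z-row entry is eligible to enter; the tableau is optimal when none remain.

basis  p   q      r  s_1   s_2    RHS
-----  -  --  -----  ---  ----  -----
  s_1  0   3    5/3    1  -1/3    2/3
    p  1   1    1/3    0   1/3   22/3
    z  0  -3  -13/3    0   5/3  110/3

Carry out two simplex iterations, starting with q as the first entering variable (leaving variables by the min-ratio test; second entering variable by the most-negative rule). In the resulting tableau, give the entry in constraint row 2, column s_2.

2/5

Ratio test on column q — row 1: (2/3)/3 = 2/9; row 2: (22/3)/1 = 22/3. Minimum is 2/9 at row 1 (s_1 leaves); pivot element 3.
Divide row 1 by 3; eliminate column q from the other rows.
Second iteration: most negative z-row entry is -8/3 in column r, so r enters.
Ratio test on column r — row 1: (2/9)/(5/9) = 2/5; row 2: entry -2/9 ≤ 0. Minimum is 2/5 at row 1 (q leaves); pivot element 5/9.
Divide row 1 by 5/9; eliminate column r from the other rows.
After both pivots, the entry at constraint row 2, column s_2 is 2/5.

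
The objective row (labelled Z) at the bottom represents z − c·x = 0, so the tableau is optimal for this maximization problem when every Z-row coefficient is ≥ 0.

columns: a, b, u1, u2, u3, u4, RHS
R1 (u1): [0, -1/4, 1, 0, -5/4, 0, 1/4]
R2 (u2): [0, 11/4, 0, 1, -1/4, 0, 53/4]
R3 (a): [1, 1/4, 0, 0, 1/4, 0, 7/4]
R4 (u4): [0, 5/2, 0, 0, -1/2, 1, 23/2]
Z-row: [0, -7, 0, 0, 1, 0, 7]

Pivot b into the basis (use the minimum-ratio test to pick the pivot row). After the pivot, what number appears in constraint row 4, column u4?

Ratio test on column b — row 1: entry -1/4 ≤ 0; row 2: (53/4)/(11/4) = 53/11; row 3: (7/4)/(1/4) = 7; row 4: (23/2)/(5/2) = 23/5. Minimum is 23/5 at row 4 (u4 leaves); pivot element 5/2.
Divide row 4 by 5/2; eliminate column b from the other rows.
In the new row 4, the u4 entry is the old entry divided by the pivot: 1/(5/2) = 2/5.

2/5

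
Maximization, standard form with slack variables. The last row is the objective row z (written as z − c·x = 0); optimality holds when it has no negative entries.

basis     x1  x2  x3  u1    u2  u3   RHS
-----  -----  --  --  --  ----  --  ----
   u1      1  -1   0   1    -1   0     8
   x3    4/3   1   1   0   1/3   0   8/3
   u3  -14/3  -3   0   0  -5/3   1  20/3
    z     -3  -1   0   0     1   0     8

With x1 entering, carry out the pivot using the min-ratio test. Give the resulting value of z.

14

Ratio test on column x1 — row 1: 8/1 = 8; row 2: (8/3)/(4/3) = 2; row 3: entry -14/3 ≤ 0. Minimum is 2 at row 2 (x3 leaves); pivot element 4/3.
Pivot on row 2; the z-row RHS becomes 8 − (-3)·2 = 14.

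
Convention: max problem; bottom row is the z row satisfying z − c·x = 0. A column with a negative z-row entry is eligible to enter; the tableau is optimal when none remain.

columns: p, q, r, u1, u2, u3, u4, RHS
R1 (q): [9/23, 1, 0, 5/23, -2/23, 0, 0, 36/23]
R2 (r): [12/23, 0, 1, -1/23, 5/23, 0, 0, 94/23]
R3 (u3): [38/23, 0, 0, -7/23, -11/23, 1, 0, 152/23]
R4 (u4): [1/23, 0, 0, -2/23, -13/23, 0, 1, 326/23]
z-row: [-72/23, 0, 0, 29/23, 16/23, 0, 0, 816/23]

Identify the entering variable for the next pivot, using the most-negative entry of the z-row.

p

Negative z-row entries: p: -72/23.
The most negative is -72/23 in column p, so p enters.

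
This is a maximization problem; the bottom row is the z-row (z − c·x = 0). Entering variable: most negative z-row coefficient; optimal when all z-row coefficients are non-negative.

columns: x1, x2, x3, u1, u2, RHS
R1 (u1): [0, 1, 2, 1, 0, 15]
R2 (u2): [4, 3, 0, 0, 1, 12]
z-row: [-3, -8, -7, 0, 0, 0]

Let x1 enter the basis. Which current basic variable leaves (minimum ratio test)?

u2

Column x1 entries and ratios — u1: 0 ≤ 0, skip; u2: 12/4 = 3.
Smallest ratio is 3 in the row of u2, so u2 leaves.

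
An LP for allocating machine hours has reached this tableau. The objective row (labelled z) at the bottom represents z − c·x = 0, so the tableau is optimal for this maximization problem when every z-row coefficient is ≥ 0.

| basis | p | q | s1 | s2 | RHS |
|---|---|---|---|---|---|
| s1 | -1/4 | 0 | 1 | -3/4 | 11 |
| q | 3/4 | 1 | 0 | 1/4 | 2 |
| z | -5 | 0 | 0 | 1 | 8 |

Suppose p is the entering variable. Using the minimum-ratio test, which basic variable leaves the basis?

q

Column p entries and ratios — s1: -1/4 ≤ 0, skip; q: 2/(3/4) = 8/3.
Smallest ratio is 8/3 in the row of q, so q leaves.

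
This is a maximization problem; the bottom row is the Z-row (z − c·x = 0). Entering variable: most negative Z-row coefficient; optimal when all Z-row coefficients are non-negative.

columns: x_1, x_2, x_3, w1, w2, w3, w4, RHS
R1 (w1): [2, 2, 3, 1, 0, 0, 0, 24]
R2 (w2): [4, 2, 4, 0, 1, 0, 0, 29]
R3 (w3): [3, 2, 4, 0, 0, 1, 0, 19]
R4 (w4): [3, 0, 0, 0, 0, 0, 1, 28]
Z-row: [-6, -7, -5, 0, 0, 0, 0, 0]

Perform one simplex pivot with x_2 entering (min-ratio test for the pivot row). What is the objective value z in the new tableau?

Ratio test on column x_2 — row 1: 24/2 = 12; row 2: 29/2 = 29/2; row 3: 19/2 = 19/2; row 4: entry 0 ≤ 0. Minimum is 19/2 at row 3 (w3 leaves); pivot element 2.
Pivot on row 3; the Z-row RHS becomes 0 − (-7)·(19/2) = 133/2.

133/2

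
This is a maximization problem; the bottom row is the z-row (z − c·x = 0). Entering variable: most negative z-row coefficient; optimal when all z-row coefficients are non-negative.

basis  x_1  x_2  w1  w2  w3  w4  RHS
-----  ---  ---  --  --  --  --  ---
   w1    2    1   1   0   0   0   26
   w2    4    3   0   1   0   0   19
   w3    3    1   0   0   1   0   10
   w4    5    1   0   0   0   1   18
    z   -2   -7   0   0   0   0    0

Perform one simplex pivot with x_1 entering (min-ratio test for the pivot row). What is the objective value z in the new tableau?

Ratio test on column x_1 — row 1: 26/2 = 13; row 2: 19/4 = 19/4; row 3: 10/3 = 10/3; row 4: 18/5 = 18/5. Minimum is 10/3 at row 3 (w3 leaves); pivot element 3.
Pivot on row 3; the z-row RHS becomes 0 − (-2)·(10/3) = 20/3.

20/3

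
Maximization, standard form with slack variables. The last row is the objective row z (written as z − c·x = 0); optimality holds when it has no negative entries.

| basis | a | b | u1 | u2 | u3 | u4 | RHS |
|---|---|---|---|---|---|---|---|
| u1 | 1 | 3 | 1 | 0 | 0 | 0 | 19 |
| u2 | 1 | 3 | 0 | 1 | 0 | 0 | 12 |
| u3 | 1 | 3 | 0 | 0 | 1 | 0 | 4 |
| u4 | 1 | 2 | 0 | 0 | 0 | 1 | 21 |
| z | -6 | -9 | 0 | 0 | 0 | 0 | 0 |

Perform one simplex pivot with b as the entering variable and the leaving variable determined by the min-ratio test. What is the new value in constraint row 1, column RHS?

Ratio test on column b — row 1: 19/3 = 19/3; row 2: 12/3 = 4; row 3: 4/3 = 4/3; row 4: 21/2 = 21/2. Minimum is 4/3 at row 3 (u3 leaves); pivot element 3.
Divide row 3 by 3; eliminate column b from the other rows.
Row 1 update in column RHS: 19 − 3·(4/3) = 15.

15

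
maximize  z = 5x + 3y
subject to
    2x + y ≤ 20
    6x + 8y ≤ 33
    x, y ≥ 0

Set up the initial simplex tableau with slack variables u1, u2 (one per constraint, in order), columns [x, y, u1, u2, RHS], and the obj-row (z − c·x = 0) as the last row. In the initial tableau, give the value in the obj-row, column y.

The obj-row carries the negated objective coefficients: the y entry is -3.

-3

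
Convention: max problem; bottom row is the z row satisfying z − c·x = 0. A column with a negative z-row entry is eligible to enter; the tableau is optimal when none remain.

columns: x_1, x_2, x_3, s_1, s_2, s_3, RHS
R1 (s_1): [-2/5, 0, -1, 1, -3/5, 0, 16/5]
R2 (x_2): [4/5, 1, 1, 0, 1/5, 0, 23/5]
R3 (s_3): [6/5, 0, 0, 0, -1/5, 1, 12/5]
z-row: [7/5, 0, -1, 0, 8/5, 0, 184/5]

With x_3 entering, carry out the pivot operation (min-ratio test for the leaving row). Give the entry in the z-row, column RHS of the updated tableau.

207/5

Ratio test on column x_3 — row 1: entry -1 ≤ 0; row 2: (23/5)/1 = 23/5; row 3: entry 0 ≤ 0. Minimum is 23/5 at row 2 (x_2 leaves); pivot element 1.
Divide row 2 by 1; eliminate column x_3 from the other rows.
z-row update in column RHS: 184/5 − (-1)·(23/5) = 207/5.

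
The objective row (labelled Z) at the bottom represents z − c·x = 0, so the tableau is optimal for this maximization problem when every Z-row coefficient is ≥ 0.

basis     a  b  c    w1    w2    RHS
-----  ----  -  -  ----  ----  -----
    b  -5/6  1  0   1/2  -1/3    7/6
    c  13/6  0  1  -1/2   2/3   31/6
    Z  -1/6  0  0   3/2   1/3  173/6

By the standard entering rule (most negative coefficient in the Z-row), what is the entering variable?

Negative Z-row entries: a: -1/6.
The most negative is -1/6 in column a, so a enters.

a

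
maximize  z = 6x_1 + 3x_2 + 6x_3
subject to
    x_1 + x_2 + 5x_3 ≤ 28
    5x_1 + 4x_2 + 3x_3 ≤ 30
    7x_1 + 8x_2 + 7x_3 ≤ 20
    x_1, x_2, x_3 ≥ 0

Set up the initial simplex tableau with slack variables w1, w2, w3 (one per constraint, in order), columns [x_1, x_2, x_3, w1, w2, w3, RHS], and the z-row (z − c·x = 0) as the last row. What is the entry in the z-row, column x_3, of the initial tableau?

The z-row carries the negated objective coefficients: the x_3 entry is -6.

-6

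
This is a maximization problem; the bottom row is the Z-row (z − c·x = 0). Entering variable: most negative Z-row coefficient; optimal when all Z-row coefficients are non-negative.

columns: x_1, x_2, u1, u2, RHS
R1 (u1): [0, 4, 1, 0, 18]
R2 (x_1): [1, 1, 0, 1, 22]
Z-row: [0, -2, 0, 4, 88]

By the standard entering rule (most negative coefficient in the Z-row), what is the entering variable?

x_2

Negative Z-row entries: x_2: -2.
The most negative is -2 in column x_2, so x_2 enters.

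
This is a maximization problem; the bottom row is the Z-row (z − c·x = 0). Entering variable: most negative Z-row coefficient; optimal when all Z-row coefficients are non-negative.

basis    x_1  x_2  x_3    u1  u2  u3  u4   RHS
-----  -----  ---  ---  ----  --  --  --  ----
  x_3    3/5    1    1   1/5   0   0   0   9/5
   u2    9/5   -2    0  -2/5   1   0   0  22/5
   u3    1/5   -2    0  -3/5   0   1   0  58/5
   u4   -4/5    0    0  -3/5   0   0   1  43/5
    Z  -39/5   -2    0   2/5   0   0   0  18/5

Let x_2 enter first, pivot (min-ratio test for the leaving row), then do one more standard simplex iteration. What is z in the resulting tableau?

124/5

Ratio test on column x_2 — row 1: (9/5)/1 = 9/5; row 2: entry -2 ≤ 0; row 3: entry -2 ≤ 0; row 4: entry 0 ≤ 0. Minimum is 9/5 at row 1 (x_3 leaves); pivot element 1.
Pivot on row 1; the Z-row RHS becomes 18/5 − (-2)·(9/5) = 36/5.
Next entering variable (most negative Z-row entry -33/5): x_1.
Ratio test on column x_1 — row 1: (9/5)/(3/5) = 3; row 2: 8/3 = 8/3; row 3: (76/5)/(7/5) = 76/7; row 4: entry -4/5 ≤ 0. Minimum is 8/3 at row 2 (u2 leaves); pivot element 3.
After the second pivot the Z-row RHS is 36/5 − (-33/5)·(8/3) = 124/5.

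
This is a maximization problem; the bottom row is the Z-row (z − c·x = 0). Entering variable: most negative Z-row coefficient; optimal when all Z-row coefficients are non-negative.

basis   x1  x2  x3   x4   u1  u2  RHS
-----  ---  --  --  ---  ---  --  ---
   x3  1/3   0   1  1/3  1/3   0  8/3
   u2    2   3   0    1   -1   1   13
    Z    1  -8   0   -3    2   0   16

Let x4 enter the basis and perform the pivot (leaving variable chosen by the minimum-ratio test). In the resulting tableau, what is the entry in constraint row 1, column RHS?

8

Ratio test on column x4 — row 1: (8/3)/(1/3) = 8; row 2: 13/1 = 13. Minimum is 8 at row 1 (x3 leaves); pivot element 1/3.
Divide row 1 by 1/3; eliminate column x4 from the other rows.
In the new row 1, the RHS entry is the old entry divided by the pivot: (8/3)/(1/3) = 8.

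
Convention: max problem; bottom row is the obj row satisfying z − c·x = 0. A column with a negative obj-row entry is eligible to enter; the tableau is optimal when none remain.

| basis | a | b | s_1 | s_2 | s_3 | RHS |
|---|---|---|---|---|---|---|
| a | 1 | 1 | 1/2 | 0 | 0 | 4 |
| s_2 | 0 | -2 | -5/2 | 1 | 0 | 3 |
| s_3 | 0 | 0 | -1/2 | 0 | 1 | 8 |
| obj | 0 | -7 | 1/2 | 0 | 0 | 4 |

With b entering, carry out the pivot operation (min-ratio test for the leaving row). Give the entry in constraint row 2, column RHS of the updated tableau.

Ratio test on column b — row 1: 4/1 = 4; row 2: entry -2 ≤ 0; row 3: entry 0 ≤ 0. Minimum is 4 at row 1 (a leaves); pivot element 1.
Divide row 1 by 1; eliminate column b from the other rows.
Row 2 update in column RHS: 3 − (-2)·4 = 11.

11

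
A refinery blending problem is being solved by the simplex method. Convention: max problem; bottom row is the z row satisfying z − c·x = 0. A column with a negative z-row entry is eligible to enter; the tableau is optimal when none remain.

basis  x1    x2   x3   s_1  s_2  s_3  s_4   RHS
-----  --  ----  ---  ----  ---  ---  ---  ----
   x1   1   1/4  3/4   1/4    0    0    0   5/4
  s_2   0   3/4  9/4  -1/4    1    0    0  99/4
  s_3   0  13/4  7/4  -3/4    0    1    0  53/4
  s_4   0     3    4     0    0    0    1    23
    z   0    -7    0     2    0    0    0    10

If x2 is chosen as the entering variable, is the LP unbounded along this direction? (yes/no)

no

Column x2 has positive entries in row(s) 1, 2, 3, 4, so the ratio test bounds it — not unbounded.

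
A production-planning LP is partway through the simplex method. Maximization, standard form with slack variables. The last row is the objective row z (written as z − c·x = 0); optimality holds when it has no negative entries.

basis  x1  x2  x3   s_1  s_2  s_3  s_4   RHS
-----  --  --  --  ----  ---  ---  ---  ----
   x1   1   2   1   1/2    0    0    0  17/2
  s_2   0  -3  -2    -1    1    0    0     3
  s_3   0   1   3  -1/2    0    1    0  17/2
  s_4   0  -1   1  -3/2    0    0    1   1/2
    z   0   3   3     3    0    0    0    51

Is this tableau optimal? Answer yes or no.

yes

Every z-row coefficient is ≥ 0, so the tableau is optimal.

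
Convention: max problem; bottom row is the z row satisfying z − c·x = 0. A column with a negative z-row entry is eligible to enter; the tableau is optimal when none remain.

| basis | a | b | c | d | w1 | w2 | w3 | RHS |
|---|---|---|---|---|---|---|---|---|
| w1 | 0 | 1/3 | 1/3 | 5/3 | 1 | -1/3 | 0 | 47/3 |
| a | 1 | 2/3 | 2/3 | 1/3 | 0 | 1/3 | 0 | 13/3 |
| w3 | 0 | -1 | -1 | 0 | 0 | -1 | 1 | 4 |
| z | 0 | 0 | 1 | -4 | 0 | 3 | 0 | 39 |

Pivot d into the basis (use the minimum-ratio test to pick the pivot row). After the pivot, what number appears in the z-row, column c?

9/5

Ratio test on column d — row 1: (47/3)/(5/3) = 47/5; row 2: (13/3)/(1/3) = 13; row 3: entry 0 ≤ 0. Minimum is 47/5 at row 1 (w1 leaves); pivot element 5/3.
Divide row 1 by 5/3; eliminate column d from the other rows.
z-row update in column c: 1 − (-4)·(1/5) = 9/5.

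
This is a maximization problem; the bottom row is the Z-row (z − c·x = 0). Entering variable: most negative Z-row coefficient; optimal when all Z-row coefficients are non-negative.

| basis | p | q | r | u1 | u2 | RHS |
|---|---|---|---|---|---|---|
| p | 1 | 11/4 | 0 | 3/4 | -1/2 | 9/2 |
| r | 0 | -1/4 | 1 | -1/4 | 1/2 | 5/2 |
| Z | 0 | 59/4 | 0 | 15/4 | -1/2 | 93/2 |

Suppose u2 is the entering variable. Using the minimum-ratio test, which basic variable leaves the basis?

Column u2 entries and ratios — p: -1/2 ≤ 0, skip; r: (5/2)/(1/2) = 5.
Smallest ratio is 5 in the row of r, so r leaves.

r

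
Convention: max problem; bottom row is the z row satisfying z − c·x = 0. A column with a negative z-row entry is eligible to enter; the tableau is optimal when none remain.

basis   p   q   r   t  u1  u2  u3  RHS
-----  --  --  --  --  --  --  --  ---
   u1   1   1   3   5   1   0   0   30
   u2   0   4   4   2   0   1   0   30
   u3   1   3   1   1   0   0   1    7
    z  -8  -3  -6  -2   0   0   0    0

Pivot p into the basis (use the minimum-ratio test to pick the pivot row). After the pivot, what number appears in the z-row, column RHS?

56

Ratio test on column p — row 1: 30/1 = 30; row 2: entry 0 ≤ 0; row 3: 7/1 = 7. Minimum is 7 at row 3 (u3 leaves); pivot element 1.
Divide row 3 by 1; eliminate column p from the other rows.
z-row update in column RHS: 0 − (-8)·7 = 56.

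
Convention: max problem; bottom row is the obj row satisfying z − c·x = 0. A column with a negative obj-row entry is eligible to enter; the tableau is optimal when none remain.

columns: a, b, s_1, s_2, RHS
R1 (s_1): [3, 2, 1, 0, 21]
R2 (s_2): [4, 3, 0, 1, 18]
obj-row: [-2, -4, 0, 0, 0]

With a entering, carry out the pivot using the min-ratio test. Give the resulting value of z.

Ratio test on column a — row 1: 21/3 = 7; row 2: 18/4 = 9/2. Minimum is 9/2 at row 2 (s_2 leaves); pivot element 4.
Pivot on row 2; the obj-row RHS becomes 0 − (-2)·(9/2) = 9.

9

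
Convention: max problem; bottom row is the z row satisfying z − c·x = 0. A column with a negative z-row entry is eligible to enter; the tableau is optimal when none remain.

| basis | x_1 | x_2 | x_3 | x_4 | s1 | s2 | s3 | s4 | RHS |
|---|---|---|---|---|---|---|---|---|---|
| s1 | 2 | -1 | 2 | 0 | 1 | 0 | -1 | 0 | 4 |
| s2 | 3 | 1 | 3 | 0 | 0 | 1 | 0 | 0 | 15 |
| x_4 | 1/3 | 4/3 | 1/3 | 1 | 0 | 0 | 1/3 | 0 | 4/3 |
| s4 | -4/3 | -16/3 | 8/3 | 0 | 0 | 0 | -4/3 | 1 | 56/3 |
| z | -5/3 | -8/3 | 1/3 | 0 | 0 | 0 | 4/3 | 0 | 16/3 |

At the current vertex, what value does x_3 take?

x_3 is not in the basis, so in the current basic feasible solution x_3 = 0.

0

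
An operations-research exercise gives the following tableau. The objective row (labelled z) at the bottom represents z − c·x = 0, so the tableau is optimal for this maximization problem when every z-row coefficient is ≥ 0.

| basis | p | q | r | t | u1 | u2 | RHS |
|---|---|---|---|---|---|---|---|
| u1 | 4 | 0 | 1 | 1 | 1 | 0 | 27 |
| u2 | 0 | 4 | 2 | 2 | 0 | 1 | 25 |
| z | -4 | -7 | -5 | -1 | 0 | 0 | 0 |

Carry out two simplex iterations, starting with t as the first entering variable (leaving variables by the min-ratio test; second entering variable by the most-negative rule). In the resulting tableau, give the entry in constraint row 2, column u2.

Ratio test on column t — row 1: 27/1 = 27; row 2: 25/2 = 25/2. Minimum is 25/2 at row 2 (u2 leaves); pivot element 2.
Divide row 2 by 2; eliminate column t from the other rows.
Second iteration: most negative z-row entry is -5 in column q, so q enters.
Ratio test on column q — row 1: entry -2 ≤ 0; row 2: (25/2)/2 = 25/4. Minimum is 25/4 at row 2 (t leaves); pivot element 2.
Divide row 2 by 2; eliminate column q from the other rows.
After both pivots, the entry at constraint row 2, column u2 is 1/4.

1/4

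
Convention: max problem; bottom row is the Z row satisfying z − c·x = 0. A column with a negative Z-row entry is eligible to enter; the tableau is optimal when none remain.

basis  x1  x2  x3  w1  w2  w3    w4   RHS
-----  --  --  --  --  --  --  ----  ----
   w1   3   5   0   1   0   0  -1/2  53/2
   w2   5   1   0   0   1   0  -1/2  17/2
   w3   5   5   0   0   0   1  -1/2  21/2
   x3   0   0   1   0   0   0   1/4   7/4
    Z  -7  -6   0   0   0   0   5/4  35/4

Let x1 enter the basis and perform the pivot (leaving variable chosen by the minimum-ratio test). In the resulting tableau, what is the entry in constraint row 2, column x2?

1/5

Ratio test on column x1 — row 1: (53/2)/3 = 53/6; row 2: (17/2)/5 = 17/10; row 3: (21/2)/5 = 21/10; row 4: entry 0 ≤ 0. Minimum is 17/10 at row 2 (w2 leaves); pivot element 5.
Divide row 2 by 5; eliminate column x1 from the other rows.
In the new row 2, the x2 entry is the old entry divided by the pivot: 1/5 = 1/5.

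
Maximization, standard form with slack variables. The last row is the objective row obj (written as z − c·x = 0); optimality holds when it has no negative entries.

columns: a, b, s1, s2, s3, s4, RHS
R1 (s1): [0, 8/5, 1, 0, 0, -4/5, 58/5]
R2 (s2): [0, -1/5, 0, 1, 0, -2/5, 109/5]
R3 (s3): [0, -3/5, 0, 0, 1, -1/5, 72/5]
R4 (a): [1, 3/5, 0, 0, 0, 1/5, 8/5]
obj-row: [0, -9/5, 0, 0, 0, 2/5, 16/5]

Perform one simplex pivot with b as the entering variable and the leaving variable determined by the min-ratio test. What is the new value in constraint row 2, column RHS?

Ratio test on column b — row 1: (58/5)/(8/5) = 29/4; row 2: entry -1/5 ≤ 0; row 3: entry -3/5 ≤ 0; row 4: (8/5)/(3/5) = 8/3. Minimum is 8/3 at row 4 (a leaves); pivot element 3/5.
Divide row 4 by 3/5; eliminate column b from the other rows.
Row 2 update in column RHS: 109/5 − (-1/5)·(8/3) = 67/3.

67/3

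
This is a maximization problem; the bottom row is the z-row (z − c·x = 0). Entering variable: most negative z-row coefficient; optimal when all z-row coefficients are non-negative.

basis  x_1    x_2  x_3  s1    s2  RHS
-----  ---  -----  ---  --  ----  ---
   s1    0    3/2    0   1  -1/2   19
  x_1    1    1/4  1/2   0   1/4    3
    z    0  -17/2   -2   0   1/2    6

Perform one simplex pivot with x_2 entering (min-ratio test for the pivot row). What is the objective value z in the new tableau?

108

Ratio test on column x_2 — row 1: 19/(3/2) = 38/3; row 2: 3/(1/4) = 12. Minimum is 12 at row 2 (x_1 leaves); pivot element 1/4.
Pivot on row 2; the z-row RHS becomes 6 − (-17/2)·12 = 108.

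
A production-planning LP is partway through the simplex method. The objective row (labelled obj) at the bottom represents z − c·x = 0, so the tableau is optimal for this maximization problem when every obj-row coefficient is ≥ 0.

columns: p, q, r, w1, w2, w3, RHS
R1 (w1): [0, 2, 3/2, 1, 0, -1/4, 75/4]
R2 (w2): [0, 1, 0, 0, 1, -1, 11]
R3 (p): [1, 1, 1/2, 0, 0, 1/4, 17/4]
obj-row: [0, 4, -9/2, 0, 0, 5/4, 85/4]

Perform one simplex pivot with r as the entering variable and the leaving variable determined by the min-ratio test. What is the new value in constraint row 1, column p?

Ratio test on column r — row 1: (75/4)/(3/2) = 25/2; row 2: entry 0 ≤ 0; row 3: (17/4)/(1/2) = 17/2. Minimum is 17/2 at row 3 (p leaves); pivot element 1/2.
Divide row 3 by 1/2; eliminate column r from the other rows.
Row 1 update in column p: 0 − (3/2)·2 = -3.

-3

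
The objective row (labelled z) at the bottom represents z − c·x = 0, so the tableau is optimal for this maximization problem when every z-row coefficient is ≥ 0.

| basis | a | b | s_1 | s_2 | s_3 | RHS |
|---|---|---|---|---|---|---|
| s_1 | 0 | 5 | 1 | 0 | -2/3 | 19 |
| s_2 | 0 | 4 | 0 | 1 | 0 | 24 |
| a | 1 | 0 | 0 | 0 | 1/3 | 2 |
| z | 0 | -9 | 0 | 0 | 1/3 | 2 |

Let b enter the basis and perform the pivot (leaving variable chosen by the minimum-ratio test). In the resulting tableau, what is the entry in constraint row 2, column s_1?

-4/5

Ratio test on column b — row 1: 19/5 = 19/5; row 2: 24/4 = 6; row 3: entry 0 ≤ 0. Minimum is 19/5 at row 1 (s_1 leaves); pivot element 5.
Divide row 1 by 5; eliminate column b from the other rows.
Row 2 update in column s_1: 0 − 4·(1/5) = -4/5.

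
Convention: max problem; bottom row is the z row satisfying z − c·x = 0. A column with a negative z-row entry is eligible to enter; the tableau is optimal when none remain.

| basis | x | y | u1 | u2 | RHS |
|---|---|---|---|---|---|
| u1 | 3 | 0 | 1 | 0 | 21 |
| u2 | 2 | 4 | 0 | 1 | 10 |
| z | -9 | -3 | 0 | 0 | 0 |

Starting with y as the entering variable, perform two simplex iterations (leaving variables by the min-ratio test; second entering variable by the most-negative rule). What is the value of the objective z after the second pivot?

45

Ratio test on column y — row 1: entry 0 ≤ 0; row 2: 10/4 = 5/2. Minimum is 5/2 at row 2 (u2 leaves); pivot element 4.
Pivot on row 2; the z-row RHS becomes 0 − (-3)·(5/2) = 15/2.
Next entering variable (most negative z-row entry -15/2): x.
Ratio test on column x — row 1: 21/3 = 7; row 2: (5/2)/(1/2) = 5. Minimum is 5 at row 2 (y leaves); pivot element 1/2.
After the second pivot the z-row RHS is 15/2 − (-15/2)·5 = 45.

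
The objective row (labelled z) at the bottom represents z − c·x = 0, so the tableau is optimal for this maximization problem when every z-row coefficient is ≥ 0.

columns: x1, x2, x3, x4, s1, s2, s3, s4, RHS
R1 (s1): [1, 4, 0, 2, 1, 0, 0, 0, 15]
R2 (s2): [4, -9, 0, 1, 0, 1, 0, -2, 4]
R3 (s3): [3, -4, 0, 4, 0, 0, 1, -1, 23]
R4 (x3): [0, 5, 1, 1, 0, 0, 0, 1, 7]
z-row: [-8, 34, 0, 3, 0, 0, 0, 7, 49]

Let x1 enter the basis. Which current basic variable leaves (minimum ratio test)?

Column x1 entries and ratios — s1: 15/1 = 15; s2: 4/4 = 1; s3: 23/3 = 23/3; x3: 0 ≤ 0, skip.
Smallest ratio is 1 in the row of s2, so s2 leaves.

s2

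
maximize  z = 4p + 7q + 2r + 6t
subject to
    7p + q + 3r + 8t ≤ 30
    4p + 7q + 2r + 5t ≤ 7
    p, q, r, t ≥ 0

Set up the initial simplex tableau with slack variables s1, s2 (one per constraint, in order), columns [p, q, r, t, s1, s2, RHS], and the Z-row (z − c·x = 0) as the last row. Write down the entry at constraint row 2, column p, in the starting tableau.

4

Constraint 2 has coefficient 4 on p.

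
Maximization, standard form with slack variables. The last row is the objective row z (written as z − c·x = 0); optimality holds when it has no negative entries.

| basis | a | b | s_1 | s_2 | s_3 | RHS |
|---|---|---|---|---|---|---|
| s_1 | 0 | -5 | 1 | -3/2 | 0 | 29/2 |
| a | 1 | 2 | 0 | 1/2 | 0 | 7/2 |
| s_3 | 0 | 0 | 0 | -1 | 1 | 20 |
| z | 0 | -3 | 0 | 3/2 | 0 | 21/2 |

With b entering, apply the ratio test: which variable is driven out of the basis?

Column b entries and ratios — s_1: -5 ≤ 0, skip; a: (7/2)/2 = 7/4; s_3: 0 ≤ 0, skip.
Smallest ratio is 7/4 in the row of a, so a leaves.

a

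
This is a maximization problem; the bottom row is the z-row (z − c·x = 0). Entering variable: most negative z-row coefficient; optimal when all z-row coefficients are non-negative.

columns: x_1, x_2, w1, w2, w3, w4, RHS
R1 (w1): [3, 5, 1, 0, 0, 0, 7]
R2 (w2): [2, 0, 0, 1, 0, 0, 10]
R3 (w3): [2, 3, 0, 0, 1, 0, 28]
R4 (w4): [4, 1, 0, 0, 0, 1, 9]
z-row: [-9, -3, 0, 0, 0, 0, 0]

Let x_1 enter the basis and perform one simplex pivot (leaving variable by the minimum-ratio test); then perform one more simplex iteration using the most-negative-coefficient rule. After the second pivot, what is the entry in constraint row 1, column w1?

Ratio test on column x_1 — row 1: 7/3 = 7/3; row 2: 10/2 = 5; row 3: 28/2 = 14; row 4: 9/4 = 9/4. Minimum is 9/4 at row 4 (w4 leaves); pivot element 4.
Divide row 4 by 4; eliminate column x_1 from the other rows.
Second iteration: most negative z-row entry is -3/4 in column x_2, so x_2 enters.
Ratio test on column x_2 — row 1: (1/4)/(17/4) = 1/17; row 2: entry -1/2 ≤ 0; row 3: (47/2)/(5/2) = 47/5; row 4: (9/4)/(1/4) = 9. Minimum is 1/17 at row 1 (w1 leaves); pivot element 17/4.
Divide row 1 by 17/4; eliminate column x_2 from the other rows.
After both pivots, the entry at constraint row 1, column w1 is 4/17.

4/17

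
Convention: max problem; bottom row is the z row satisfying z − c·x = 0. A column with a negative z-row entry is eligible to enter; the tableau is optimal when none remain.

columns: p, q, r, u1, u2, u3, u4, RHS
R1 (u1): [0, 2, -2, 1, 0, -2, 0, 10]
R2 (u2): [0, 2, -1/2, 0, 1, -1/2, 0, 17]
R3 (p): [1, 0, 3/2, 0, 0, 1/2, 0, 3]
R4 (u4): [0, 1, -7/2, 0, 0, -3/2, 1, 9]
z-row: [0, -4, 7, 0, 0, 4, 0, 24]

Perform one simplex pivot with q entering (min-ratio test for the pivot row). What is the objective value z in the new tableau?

44

Ratio test on column q — row 1: 10/2 = 5; row 2: 17/2 = 17/2; row 3: entry 0 ≤ 0; row 4: 9/1 = 9. Minimum is 5 at row 1 (u1 leaves); pivot element 2.
Pivot on row 1; the z-row RHS becomes 24 − (-4)·5 = 44.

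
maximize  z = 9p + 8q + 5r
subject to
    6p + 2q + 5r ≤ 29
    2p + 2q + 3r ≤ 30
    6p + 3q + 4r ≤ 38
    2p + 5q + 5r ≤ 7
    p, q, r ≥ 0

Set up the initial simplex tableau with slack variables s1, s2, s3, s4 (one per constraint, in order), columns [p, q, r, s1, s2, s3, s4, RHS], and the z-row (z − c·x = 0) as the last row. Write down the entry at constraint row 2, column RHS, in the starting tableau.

The RHS of constraint 2 is b_2 = 30.

30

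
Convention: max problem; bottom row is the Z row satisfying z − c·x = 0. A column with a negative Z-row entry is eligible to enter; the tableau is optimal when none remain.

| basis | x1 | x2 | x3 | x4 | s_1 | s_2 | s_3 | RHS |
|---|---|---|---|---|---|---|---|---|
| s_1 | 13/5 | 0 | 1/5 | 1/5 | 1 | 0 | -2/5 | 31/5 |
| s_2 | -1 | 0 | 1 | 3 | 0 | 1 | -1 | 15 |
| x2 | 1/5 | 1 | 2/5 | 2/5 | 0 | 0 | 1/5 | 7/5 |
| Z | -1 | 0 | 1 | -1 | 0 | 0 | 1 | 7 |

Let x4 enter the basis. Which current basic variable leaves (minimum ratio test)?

x2

Column x4 entries and ratios — s_1: (31/5)/(1/5) = 31; s_2: 15/3 = 5; x2: (7/5)/(2/5) = 7/2.
Smallest ratio is 7/2 in the row of x2, so x2 leaves.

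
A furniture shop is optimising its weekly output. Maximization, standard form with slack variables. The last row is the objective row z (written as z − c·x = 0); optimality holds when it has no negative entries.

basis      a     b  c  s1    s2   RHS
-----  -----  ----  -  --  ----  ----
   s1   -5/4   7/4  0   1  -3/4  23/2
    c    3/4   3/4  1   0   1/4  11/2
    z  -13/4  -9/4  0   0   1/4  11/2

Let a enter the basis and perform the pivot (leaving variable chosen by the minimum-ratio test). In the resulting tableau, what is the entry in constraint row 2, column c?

Ratio test on column a — row 1: entry -5/4 ≤ 0; row 2: (11/2)/(3/4) = 22/3. Minimum is 22/3 at row 2 (c leaves); pivot element 3/4.
Divide row 2 by 3/4; eliminate column a from the other rows.
In the new row 2, the c entry is the old entry divided by the pivot: 1/(3/4) = 4/3.

4/3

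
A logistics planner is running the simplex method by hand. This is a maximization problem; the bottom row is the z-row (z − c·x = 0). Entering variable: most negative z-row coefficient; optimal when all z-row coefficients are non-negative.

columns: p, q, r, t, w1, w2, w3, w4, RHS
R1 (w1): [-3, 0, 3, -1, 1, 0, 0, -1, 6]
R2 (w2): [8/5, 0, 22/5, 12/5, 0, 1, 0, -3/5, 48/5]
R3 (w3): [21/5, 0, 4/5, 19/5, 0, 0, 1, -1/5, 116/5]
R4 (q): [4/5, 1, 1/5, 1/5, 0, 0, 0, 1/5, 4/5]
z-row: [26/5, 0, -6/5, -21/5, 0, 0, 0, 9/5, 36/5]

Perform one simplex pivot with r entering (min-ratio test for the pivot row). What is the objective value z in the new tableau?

48/5

Ratio test on column r — row 1: 6/3 = 2; row 2: (48/5)/(22/5) = 24/11; row 3: (116/5)/(4/5) = 29; row 4: (4/5)/(1/5) = 4. Minimum is 2 at row 1 (w1 leaves); pivot element 3.
Pivot on row 1; the z-row RHS becomes 36/5 − (-6/5)·2 = 48/5.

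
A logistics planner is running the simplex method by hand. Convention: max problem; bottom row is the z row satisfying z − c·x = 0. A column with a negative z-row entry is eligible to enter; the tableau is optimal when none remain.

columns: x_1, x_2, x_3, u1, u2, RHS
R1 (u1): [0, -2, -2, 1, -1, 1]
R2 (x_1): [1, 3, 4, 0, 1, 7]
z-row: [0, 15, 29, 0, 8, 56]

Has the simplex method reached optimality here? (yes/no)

yes

Every z-row coefficient is ≥ 0, so the tableau is optimal.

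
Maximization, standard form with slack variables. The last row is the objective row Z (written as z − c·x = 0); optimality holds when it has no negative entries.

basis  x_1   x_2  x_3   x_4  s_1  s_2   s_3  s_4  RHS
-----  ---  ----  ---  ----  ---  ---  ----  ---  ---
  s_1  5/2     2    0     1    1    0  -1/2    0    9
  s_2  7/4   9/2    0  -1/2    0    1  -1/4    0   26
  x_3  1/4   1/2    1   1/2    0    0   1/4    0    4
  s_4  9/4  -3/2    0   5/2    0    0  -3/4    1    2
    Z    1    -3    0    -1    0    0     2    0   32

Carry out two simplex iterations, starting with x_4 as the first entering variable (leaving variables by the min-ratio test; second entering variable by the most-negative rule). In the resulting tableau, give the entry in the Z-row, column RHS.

Ratio test on column x_4 — row 1: 9/1 = 9; row 2: entry -1/2 ≤ 0; row 3: 4/(1/2) = 8; row 4: 2/(5/2) = 4/5. Minimum is 4/5 at row 4 (s_4 leaves); pivot element 5/2.
Divide row 4 by 5/2; eliminate column x_4 from the other rows.
Second iteration: most negative Z-row entry is -18/5 in column x_2, so x_2 enters.
Ratio test on column x_2 — row 1: (41/5)/(13/5) = 41/13; row 2: (132/5)/(21/5) = 44/7; row 3: (18/5)/(4/5) = 9/2; row 4: entry -3/5 ≤ 0. Minimum is 41/13 at row 1 (s_1 leaves); pivot element 13/5.
Divide row 1 by 13/5; eliminate column x_2 from the other rows.
After both pivots, the entry at the Z-row, column RHS is 574/13.

574/13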